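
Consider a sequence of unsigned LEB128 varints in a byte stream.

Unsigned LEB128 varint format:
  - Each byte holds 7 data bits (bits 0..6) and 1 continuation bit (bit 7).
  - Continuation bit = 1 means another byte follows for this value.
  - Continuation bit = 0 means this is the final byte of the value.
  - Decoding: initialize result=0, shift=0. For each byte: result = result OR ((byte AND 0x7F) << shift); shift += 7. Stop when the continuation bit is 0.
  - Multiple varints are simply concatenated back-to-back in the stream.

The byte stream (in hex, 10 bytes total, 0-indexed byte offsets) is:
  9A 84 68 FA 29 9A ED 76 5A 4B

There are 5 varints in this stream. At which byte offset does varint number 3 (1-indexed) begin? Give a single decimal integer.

Answer: 5

Derivation:
  byte[0]=0x9A cont=1 payload=0x1A=26: acc |= 26<<0 -> acc=26 shift=7
  byte[1]=0x84 cont=1 payload=0x04=4: acc |= 4<<7 -> acc=538 shift=14
  byte[2]=0x68 cont=0 payload=0x68=104: acc |= 104<<14 -> acc=1704474 shift=21 [end]
Varint 1: bytes[0:3] = 9A 84 68 -> value 1704474 (3 byte(s))
  byte[3]=0xFA cont=1 payload=0x7A=122: acc |= 122<<0 -> acc=122 shift=7
  byte[4]=0x29 cont=0 payload=0x29=41: acc |= 41<<7 -> acc=5370 shift=14 [end]
Varint 2: bytes[3:5] = FA 29 -> value 5370 (2 byte(s))
  byte[5]=0x9A cont=1 payload=0x1A=26: acc |= 26<<0 -> acc=26 shift=7
  byte[6]=0xED cont=1 payload=0x6D=109: acc |= 109<<7 -> acc=13978 shift=14
  byte[7]=0x76 cont=0 payload=0x76=118: acc |= 118<<14 -> acc=1947290 shift=21 [end]
Varint 3: bytes[5:8] = 9A ED 76 -> value 1947290 (3 byte(s))
  byte[8]=0x5A cont=0 payload=0x5A=90: acc |= 90<<0 -> acc=90 shift=7 [end]
Varint 4: bytes[8:9] = 5A -> value 90 (1 byte(s))
  byte[9]=0x4B cont=0 payload=0x4B=75: acc |= 75<<0 -> acc=75 shift=7 [end]
Varint 5: bytes[9:10] = 4B -> value 75 (1 byte(s))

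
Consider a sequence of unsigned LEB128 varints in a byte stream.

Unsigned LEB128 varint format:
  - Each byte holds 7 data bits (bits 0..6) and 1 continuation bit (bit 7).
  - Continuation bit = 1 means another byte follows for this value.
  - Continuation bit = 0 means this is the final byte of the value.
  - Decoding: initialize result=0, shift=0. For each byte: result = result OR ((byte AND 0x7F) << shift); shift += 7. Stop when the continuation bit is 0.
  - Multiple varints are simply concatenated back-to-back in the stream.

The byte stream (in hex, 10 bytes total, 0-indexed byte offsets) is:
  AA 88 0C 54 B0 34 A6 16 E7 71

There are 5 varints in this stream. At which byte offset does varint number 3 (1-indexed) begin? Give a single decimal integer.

Answer: 4

Derivation:
  byte[0]=0xAA cont=1 payload=0x2A=42: acc |= 42<<0 -> acc=42 shift=7
  byte[1]=0x88 cont=1 payload=0x08=8: acc |= 8<<7 -> acc=1066 shift=14
  byte[2]=0x0C cont=0 payload=0x0C=12: acc |= 12<<14 -> acc=197674 shift=21 [end]
Varint 1: bytes[0:3] = AA 88 0C -> value 197674 (3 byte(s))
  byte[3]=0x54 cont=0 payload=0x54=84: acc |= 84<<0 -> acc=84 shift=7 [end]
Varint 2: bytes[3:4] = 54 -> value 84 (1 byte(s))
  byte[4]=0xB0 cont=1 payload=0x30=48: acc |= 48<<0 -> acc=48 shift=7
  byte[5]=0x34 cont=0 payload=0x34=52: acc |= 52<<7 -> acc=6704 shift=14 [end]
Varint 3: bytes[4:6] = B0 34 -> value 6704 (2 byte(s))
  byte[6]=0xA6 cont=1 payload=0x26=38: acc |= 38<<0 -> acc=38 shift=7
  byte[7]=0x16 cont=0 payload=0x16=22: acc |= 22<<7 -> acc=2854 shift=14 [end]
Varint 4: bytes[6:8] = A6 16 -> value 2854 (2 byte(s))
  byte[8]=0xE7 cont=1 payload=0x67=103: acc |= 103<<0 -> acc=103 shift=7
  byte[9]=0x71 cont=0 payload=0x71=113: acc |= 113<<7 -> acc=14567 shift=14 [end]
Varint 5: bytes[8:10] = E7 71 -> value 14567 (2 byte(s))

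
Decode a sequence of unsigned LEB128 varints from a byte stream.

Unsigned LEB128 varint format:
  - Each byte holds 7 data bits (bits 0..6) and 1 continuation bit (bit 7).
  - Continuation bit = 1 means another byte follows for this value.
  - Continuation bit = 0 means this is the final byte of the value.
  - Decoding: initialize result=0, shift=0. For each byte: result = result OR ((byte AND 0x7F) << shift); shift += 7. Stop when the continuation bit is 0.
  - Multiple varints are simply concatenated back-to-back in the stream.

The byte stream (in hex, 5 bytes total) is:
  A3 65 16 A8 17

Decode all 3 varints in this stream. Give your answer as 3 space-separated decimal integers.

  byte[0]=0xA3 cont=1 payload=0x23=35: acc |= 35<<0 -> acc=35 shift=7
  byte[1]=0x65 cont=0 payload=0x65=101: acc |= 101<<7 -> acc=12963 shift=14 [end]
Varint 1: bytes[0:2] = A3 65 -> value 12963 (2 byte(s))
  byte[2]=0x16 cont=0 payload=0x16=22: acc |= 22<<0 -> acc=22 shift=7 [end]
Varint 2: bytes[2:3] = 16 -> value 22 (1 byte(s))
  byte[3]=0xA8 cont=1 payload=0x28=40: acc |= 40<<0 -> acc=40 shift=7
  byte[4]=0x17 cont=0 payload=0x17=23: acc |= 23<<7 -> acc=2984 shift=14 [end]
Varint 3: bytes[3:5] = A8 17 -> value 2984 (2 byte(s))

Answer: 12963 22 2984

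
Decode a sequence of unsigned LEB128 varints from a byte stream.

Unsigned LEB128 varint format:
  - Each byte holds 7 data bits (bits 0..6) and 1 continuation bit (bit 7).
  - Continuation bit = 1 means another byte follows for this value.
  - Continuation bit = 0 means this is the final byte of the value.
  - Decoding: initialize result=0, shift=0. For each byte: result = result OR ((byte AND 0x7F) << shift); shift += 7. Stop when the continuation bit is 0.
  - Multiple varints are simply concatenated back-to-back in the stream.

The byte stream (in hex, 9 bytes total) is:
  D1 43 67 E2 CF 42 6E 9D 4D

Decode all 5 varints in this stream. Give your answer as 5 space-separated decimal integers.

  byte[0]=0xD1 cont=1 payload=0x51=81: acc |= 81<<0 -> acc=81 shift=7
  byte[1]=0x43 cont=0 payload=0x43=67: acc |= 67<<7 -> acc=8657 shift=14 [end]
Varint 1: bytes[0:2] = D1 43 -> value 8657 (2 byte(s))
  byte[2]=0x67 cont=0 payload=0x67=103: acc |= 103<<0 -> acc=103 shift=7 [end]
Varint 2: bytes[2:3] = 67 -> value 103 (1 byte(s))
  byte[3]=0xE2 cont=1 payload=0x62=98: acc |= 98<<0 -> acc=98 shift=7
  byte[4]=0xCF cont=1 payload=0x4F=79: acc |= 79<<7 -> acc=10210 shift=14
  byte[5]=0x42 cont=0 payload=0x42=66: acc |= 66<<14 -> acc=1091554 shift=21 [end]
Varint 3: bytes[3:6] = E2 CF 42 -> value 1091554 (3 byte(s))
  byte[6]=0x6E cont=0 payload=0x6E=110: acc |= 110<<0 -> acc=110 shift=7 [end]
Varint 4: bytes[6:7] = 6E -> value 110 (1 byte(s))
  byte[7]=0x9D cont=1 payload=0x1D=29: acc |= 29<<0 -> acc=29 shift=7
  byte[8]=0x4D cont=0 payload=0x4D=77: acc |= 77<<7 -> acc=9885 shift=14 [end]
Varint 5: bytes[7:9] = 9D 4D -> value 9885 (2 byte(s))

Answer: 8657 103 1091554 110 9885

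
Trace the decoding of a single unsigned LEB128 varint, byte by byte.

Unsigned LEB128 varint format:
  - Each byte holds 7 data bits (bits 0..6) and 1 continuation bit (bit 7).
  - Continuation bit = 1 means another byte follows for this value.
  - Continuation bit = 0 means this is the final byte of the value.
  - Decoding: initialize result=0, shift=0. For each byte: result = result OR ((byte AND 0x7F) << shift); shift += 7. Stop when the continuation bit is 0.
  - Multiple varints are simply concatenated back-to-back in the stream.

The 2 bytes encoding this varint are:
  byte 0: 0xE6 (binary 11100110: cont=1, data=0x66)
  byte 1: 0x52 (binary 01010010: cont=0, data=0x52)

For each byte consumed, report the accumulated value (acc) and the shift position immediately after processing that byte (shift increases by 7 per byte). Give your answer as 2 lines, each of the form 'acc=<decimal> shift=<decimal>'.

Answer: acc=102 shift=7
acc=10598 shift=14

Derivation:
byte 0=0xE6: payload=0x66=102, contrib = 102<<0 = 102; acc -> 102, shift -> 7
byte 1=0x52: payload=0x52=82, contrib = 82<<7 = 10496; acc -> 10598, shift -> 14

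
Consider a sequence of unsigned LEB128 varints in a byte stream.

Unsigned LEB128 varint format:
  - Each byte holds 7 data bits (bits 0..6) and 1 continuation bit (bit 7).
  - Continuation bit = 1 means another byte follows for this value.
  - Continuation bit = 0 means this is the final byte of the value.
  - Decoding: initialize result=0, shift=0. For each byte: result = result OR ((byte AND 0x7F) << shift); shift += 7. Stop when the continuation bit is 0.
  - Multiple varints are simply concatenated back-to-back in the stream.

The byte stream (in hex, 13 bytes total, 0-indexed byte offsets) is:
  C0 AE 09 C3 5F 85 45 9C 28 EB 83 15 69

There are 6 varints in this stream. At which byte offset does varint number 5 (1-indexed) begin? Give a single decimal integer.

  byte[0]=0xC0 cont=1 payload=0x40=64: acc |= 64<<0 -> acc=64 shift=7
  byte[1]=0xAE cont=1 payload=0x2E=46: acc |= 46<<7 -> acc=5952 shift=14
  byte[2]=0x09 cont=0 payload=0x09=9: acc |= 9<<14 -> acc=153408 shift=21 [end]
Varint 1: bytes[0:3] = C0 AE 09 -> value 153408 (3 byte(s))
  byte[3]=0xC3 cont=1 payload=0x43=67: acc |= 67<<0 -> acc=67 shift=7
  byte[4]=0x5F cont=0 payload=0x5F=95: acc |= 95<<7 -> acc=12227 shift=14 [end]
Varint 2: bytes[3:5] = C3 5F -> value 12227 (2 byte(s))
  byte[5]=0x85 cont=1 payload=0x05=5: acc |= 5<<0 -> acc=5 shift=7
  byte[6]=0x45 cont=0 payload=0x45=69: acc |= 69<<7 -> acc=8837 shift=14 [end]
Varint 3: bytes[5:7] = 85 45 -> value 8837 (2 byte(s))
  byte[7]=0x9C cont=1 payload=0x1C=28: acc |= 28<<0 -> acc=28 shift=7
  byte[8]=0x28 cont=0 payload=0x28=40: acc |= 40<<7 -> acc=5148 shift=14 [end]
Varint 4: bytes[7:9] = 9C 28 -> value 5148 (2 byte(s))
  byte[9]=0xEB cont=1 payload=0x6B=107: acc |= 107<<0 -> acc=107 shift=7
  byte[10]=0x83 cont=1 payload=0x03=3: acc |= 3<<7 -> acc=491 shift=14
  byte[11]=0x15 cont=0 payload=0x15=21: acc |= 21<<14 -> acc=344555 shift=21 [end]
Varint 5: bytes[9:12] = EB 83 15 -> value 344555 (3 byte(s))
  byte[12]=0x69 cont=0 payload=0x69=105: acc |= 105<<0 -> acc=105 shift=7 [end]
Varint 6: bytes[12:13] = 69 -> value 105 (1 byte(s))

Answer: 9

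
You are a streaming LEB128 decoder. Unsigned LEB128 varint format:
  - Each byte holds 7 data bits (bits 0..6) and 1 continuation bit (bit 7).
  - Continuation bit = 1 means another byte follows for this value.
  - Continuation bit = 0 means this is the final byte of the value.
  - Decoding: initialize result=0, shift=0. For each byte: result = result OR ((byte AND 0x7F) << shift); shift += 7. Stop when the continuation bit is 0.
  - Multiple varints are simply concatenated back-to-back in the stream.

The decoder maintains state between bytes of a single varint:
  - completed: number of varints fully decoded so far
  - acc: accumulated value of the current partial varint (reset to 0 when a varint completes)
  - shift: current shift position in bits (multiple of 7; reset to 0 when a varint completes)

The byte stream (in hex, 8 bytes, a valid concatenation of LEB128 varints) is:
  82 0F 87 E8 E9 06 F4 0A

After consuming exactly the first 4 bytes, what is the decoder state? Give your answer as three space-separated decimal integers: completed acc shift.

Answer: 1 13319 14

Derivation:
byte[0]=0x82 cont=1 payload=0x02: acc |= 2<<0 -> completed=0 acc=2 shift=7
byte[1]=0x0F cont=0 payload=0x0F: varint #1 complete (value=1922); reset -> completed=1 acc=0 shift=0
byte[2]=0x87 cont=1 payload=0x07: acc |= 7<<0 -> completed=1 acc=7 shift=7
byte[3]=0xE8 cont=1 payload=0x68: acc |= 104<<7 -> completed=1 acc=13319 shift=14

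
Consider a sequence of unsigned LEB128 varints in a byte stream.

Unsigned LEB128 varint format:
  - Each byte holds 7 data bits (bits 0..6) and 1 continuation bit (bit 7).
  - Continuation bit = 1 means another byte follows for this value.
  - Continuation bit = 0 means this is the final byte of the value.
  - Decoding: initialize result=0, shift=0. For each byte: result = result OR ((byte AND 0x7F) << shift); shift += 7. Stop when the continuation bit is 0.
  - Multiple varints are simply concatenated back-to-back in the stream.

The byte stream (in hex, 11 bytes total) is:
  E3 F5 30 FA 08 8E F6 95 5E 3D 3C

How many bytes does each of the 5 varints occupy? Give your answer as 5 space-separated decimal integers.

Answer: 3 2 4 1 1

Derivation:
  byte[0]=0xE3 cont=1 payload=0x63=99: acc |= 99<<0 -> acc=99 shift=7
  byte[1]=0xF5 cont=1 payload=0x75=117: acc |= 117<<7 -> acc=15075 shift=14
  byte[2]=0x30 cont=0 payload=0x30=48: acc |= 48<<14 -> acc=801507 shift=21 [end]
Varint 1: bytes[0:3] = E3 F5 30 -> value 801507 (3 byte(s))
  byte[3]=0xFA cont=1 payload=0x7A=122: acc |= 122<<0 -> acc=122 shift=7
  byte[4]=0x08 cont=0 payload=0x08=8: acc |= 8<<7 -> acc=1146 shift=14 [end]
Varint 2: bytes[3:5] = FA 08 -> value 1146 (2 byte(s))
  byte[5]=0x8E cont=1 payload=0x0E=14: acc |= 14<<0 -> acc=14 shift=7
  byte[6]=0xF6 cont=1 payload=0x76=118: acc |= 118<<7 -> acc=15118 shift=14
  byte[7]=0x95 cont=1 payload=0x15=21: acc |= 21<<14 -> acc=359182 shift=21
  byte[8]=0x5E cont=0 payload=0x5E=94: acc |= 94<<21 -> acc=197491470 shift=28 [end]
Varint 3: bytes[5:9] = 8E F6 95 5E -> value 197491470 (4 byte(s))
  byte[9]=0x3D cont=0 payload=0x3D=61: acc |= 61<<0 -> acc=61 shift=7 [end]
Varint 4: bytes[9:10] = 3D -> value 61 (1 byte(s))
  byte[10]=0x3C cont=0 payload=0x3C=60: acc |= 60<<0 -> acc=60 shift=7 [end]
Varint 5: bytes[10:11] = 3C -> value 60 (1 byte(s))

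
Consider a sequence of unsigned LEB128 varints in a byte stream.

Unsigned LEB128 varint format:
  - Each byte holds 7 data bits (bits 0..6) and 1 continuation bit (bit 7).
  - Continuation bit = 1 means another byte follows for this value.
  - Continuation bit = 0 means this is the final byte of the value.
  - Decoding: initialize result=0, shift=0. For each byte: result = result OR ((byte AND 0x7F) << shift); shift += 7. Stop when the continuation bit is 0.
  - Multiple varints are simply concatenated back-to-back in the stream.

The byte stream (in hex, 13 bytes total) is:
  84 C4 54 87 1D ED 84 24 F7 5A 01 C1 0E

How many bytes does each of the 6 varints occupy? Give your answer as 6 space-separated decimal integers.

Answer: 3 2 3 2 1 2

Derivation:
  byte[0]=0x84 cont=1 payload=0x04=4: acc |= 4<<0 -> acc=4 shift=7
  byte[1]=0xC4 cont=1 payload=0x44=68: acc |= 68<<7 -> acc=8708 shift=14
  byte[2]=0x54 cont=0 payload=0x54=84: acc |= 84<<14 -> acc=1384964 shift=21 [end]
Varint 1: bytes[0:3] = 84 C4 54 -> value 1384964 (3 byte(s))
  byte[3]=0x87 cont=1 payload=0x07=7: acc |= 7<<0 -> acc=7 shift=7
  byte[4]=0x1D cont=0 payload=0x1D=29: acc |= 29<<7 -> acc=3719 shift=14 [end]
Varint 2: bytes[3:5] = 87 1D -> value 3719 (2 byte(s))
  byte[5]=0xED cont=1 payload=0x6D=109: acc |= 109<<0 -> acc=109 shift=7
  byte[6]=0x84 cont=1 payload=0x04=4: acc |= 4<<7 -> acc=621 shift=14
  byte[7]=0x24 cont=0 payload=0x24=36: acc |= 36<<14 -> acc=590445 shift=21 [end]
Varint 3: bytes[5:8] = ED 84 24 -> value 590445 (3 byte(s))
  byte[8]=0xF7 cont=1 payload=0x77=119: acc |= 119<<0 -> acc=119 shift=7
  byte[9]=0x5A cont=0 payload=0x5A=90: acc |= 90<<7 -> acc=11639 shift=14 [end]
Varint 4: bytes[8:10] = F7 5A -> value 11639 (2 byte(s))
  byte[10]=0x01 cont=0 payload=0x01=1: acc |= 1<<0 -> acc=1 shift=7 [end]
Varint 5: bytes[10:11] = 01 -> value 1 (1 byte(s))
  byte[11]=0xC1 cont=1 payload=0x41=65: acc |= 65<<0 -> acc=65 shift=7
  byte[12]=0x0E cont=0 payload=0x0E=14: acc |= 14<<7 -> acc=1857 shift=14 [end]
Varint 6: bytes[11:13] = C1 0E -> value 1857 (2 byte(s))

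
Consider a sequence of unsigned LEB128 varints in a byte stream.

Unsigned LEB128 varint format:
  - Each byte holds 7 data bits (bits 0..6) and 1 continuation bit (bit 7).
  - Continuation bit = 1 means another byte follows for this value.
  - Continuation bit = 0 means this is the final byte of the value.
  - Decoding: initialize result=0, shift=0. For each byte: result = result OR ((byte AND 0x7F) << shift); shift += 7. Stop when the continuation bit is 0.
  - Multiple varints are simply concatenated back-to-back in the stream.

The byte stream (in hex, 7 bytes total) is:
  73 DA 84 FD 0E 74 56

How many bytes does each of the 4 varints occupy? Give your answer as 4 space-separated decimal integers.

Answer: 1 4 1 1

Derivation:
  byte[0]=0x73 cont=0 payload=0x73=115: acc |= 115<<0 -> acc=115 shift=7 [end]
Varint 1: bytes[0:1] = 73 -> value 115 (1 byte(s))
  byte[1]=0xDA cont=1 payload=0x5A=90: acc |= 90<<0 -> acc=90 shift=7
  byte[2]=0x84 cont=1 payload=0x04=4: acc |= 4<<7 -> acc=602 shift=14
  byte[3]=0xFD cont=1 payload=0x7D=125: acc |= 125<<14 -> acc=2048602 shift=21
  byte[4]=0x0E cont=0 payload=0x0E=14: acc |= 14<<21 -> acc=31408730 shift=28 [end]
Varint 2: bytes[1:5] = DA 84 FD 0E -> value 31408730 (4 byte(s))
  byte[5]=0x74 cont=0 payload=0x74=116: acc |= 116<<0 -> acc=116 shift=7 [end]
Varint 3: bytes[5:6] = 74 -> value 116 (1 byte(s))
  byte[6]=0x56 cont=0 payload=0x56=86: acc |= 86<<0 -> acc=86 shift=7 [end]
Varint 4: bytes[6:7] = 56 -> value 86 (1 byte(s))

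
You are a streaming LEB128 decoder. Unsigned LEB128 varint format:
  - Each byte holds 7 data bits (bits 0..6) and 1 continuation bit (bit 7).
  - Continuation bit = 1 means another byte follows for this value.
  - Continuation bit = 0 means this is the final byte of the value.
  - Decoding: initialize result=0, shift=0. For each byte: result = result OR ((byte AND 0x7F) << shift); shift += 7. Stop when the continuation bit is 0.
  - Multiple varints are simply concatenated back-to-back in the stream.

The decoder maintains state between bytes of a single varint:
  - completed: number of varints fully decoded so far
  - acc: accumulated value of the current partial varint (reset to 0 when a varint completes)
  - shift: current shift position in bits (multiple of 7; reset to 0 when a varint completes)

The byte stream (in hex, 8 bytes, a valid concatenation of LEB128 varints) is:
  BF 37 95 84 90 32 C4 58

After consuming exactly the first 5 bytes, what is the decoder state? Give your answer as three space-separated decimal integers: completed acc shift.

byte[0]=0xBF cont=1 payload=0x3F: acc |= 63<<0 -> completed=0 acc=63 shift=7
byte[1]=0x37 cont=0 payload=0x37: varint #1 complete (value=7103); reset -> completed=1 acc=0 shift=0
byte[2]=0x95 cont=1 payload=0x15: acc |= 21<<0 -> completed=1 acc=21 shift=7
byte[3]=0x84 cont=1 payload=0x04: acc |= 4<<7 -> completed=1 acc=533 shift=14
byte[4]=0x90 cont=1 payload=0x10: acc |= 16<<14 -> completed=1 acc=262677 shift=21

Answer: 1 262677 21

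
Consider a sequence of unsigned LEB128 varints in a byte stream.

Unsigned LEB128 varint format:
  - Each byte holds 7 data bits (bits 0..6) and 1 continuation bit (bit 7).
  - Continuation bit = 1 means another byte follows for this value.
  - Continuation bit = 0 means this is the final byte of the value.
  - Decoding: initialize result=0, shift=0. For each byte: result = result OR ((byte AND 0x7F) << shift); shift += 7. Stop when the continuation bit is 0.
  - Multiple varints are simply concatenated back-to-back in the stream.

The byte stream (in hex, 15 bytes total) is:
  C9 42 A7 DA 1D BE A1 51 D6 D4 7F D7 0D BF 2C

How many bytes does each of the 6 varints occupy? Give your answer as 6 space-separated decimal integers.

  byte[0]=0xC9 cont=1 payload=0x49=73: acc |= 73<<0 -> acc=73 shift=7
  byte[1]=0x42 cont=0 payload=0x42=66: acc |= 66<<7 -> acc=8521 shift=14 [end]
Varint 1: bytes[0:2] = C9 42 -> value 8521 (2 byte(s))
  byte[2]=0xA7 cont=1 payload=0x27=39: acc |= 39<<0 -> acc=39 shift=7
  byte[3]=0xDA cont=1 payload=0x5A=90: acc |= 90<<7 -> acc=11559 shift=14
  byte[4]=0x1D cont=0 payload=0x1D=29: acc |= 29<<14 -> acc=486695 shift=21 [end]
Varint 2: bytes[2:5] = A7 DA 1D -> value 486695 (3 byte(s))
  byte[5]=0xBE cont=1 payload=0x3E=62: acc |= 62<<0 -> acc=62 shift=7
  byte[6]=0xA1 cont=1 payload=0x21=33: acc |= 33<<7 -> acc=4286 shift=14
  byte[7]=0x51 cont=0 payload=0x51=81: acc |= 81<<14 -> acc=1331390 shift=21 [end]
Varint 3: bytes[5:8] = BE A1 51 -> value 1331390 (3 byte(s))
  byte[8]=0xD6 cont=1 payload=0x56=86: acc |= 86<<0 -> acc=86 shift=7
  byte[9]=0xD4 cont=1 payload=0x54=84: acc |= 84<<7 -> acc=10838 shift=14
  byte[10]=0x7F cont=0 payload=0x7F=127: acc |= 127<<14 -> acc=2091606 shift=21 [end]
Varint 4: bytes[8:11] = D6 D4 7F -> value 2091606 (3 byte(s))
  byte[11]=0xD7 cont=1 payload=0x57=87: acc |= 87<<0 -> acc=87 shift=7
  byte[12]=0x0D cont=0 payload=0x0D=13: acc |= 13<<7 -> acc=1751 shift=14 [end]
Varint 5: bytes[11:13] = D7 0D -> value 1751 (2 byte(s))
  byte[13]=0xBF cont=1 payload=0x3F=63: acc |= 63<<0 -> acc=63 shift=7
  byte[14]=0x2C cont=0 payload=0x2C=44: acc |= 44<<7 -> acc=5695 shift=14 [end]
Varint 6: bytes[13:15] = BF 2C -> value 5695 (2 byte(s))

Answer: 2 3 3 3 2 2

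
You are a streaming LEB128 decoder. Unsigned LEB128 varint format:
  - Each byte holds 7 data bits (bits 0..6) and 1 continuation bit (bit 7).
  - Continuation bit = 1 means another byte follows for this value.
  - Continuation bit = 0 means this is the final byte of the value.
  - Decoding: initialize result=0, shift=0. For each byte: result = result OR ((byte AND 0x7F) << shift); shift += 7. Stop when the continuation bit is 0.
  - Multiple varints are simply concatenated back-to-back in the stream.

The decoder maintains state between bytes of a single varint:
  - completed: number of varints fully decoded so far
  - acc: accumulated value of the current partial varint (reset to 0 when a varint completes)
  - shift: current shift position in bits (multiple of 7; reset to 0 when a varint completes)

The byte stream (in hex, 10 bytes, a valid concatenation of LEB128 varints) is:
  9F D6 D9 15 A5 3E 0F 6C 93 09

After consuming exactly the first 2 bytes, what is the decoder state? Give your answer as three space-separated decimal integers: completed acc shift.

byte[0]=0x9F cont=1 payload=0x1F: acc |= 31<<0 -> completed=0 acc=31 shift=7
byte[1]=0xD6 cont=1 payload=0x56: acc |= 86<<7 -> completed=0 acc=11039 shift=14

Answer: 0 11039 14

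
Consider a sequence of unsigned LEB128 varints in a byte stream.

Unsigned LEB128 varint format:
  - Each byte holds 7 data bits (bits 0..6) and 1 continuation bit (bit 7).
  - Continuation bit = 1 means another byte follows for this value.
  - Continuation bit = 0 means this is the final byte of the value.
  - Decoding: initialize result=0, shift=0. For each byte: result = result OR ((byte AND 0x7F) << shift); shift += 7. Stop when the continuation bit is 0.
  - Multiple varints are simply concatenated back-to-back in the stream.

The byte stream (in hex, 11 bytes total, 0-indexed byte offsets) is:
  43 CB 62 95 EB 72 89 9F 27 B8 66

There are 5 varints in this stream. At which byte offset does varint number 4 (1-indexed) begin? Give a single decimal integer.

Answer: 6

Derivation:
  byte[0]=0x43 cont=0 payload=0x43=67: acc |= 67<<0 -> acc=67 shift=7 [end]
Varint 1: bytes[0:1] = 43 -> value 67 (1 byte(s))
  byte[1]=0xCB cont=1 payload=0x4B=75: acc |= 75<<0 -> acc=75 shift=7
  byte[2]=0x62 cont=0 payload=0x62=98: acc |= 98<<7 -> acc=12619 shift=14 [end]
Varint 2: bytes[1:3] = CB 62 -> value 12619 (2 byte(s))
  byte[3]=0x95 cont=1 payload=0x15=21: acc |= 21<<0 -> acc=21 shift=7
  byte[4]=0xEB cont=1 payload=0x6B=107: acc |= 107<<7 -> acc=13717 shift=14
  byte[5]=0x72 cont=0 payload=0x72=114: acc |= 114<<14 -> acc=1881493 shift=21 [end]
Varint 3: bytes[3:6] = 95 EB 72 -> value 1881493 (3 byte(s))
  byte[6]=0x89 cont=1 payload=0x09=9: acc |= 9<<0 -> acc=9 shift=7
  byte[7]=0x9F cont=1 payload=0x1F=31: acc |= 31<<7 -> acc=3977 shift=14
  byte[8]=0x27 cont=0 payload=0x27=39: acc |= 39<<14 -> acc=642953 shift=21 [end]
Varint 4: bytes[6:9] = 89 9F 27 -> value 642953 (3 byte(s))
  byte[9]=0xB8 cont=1 payload=0x38=56: acc |= 56<<0 -> acc=56 shift=7
  byte[10]=0x66 cont=0 payload=0x66=102: acc |= 102<<7 -> acc=13112 shift=14 [end]
Varint 5: bytes[9:11] = B8 66 -> value 13112 (2 byte(s))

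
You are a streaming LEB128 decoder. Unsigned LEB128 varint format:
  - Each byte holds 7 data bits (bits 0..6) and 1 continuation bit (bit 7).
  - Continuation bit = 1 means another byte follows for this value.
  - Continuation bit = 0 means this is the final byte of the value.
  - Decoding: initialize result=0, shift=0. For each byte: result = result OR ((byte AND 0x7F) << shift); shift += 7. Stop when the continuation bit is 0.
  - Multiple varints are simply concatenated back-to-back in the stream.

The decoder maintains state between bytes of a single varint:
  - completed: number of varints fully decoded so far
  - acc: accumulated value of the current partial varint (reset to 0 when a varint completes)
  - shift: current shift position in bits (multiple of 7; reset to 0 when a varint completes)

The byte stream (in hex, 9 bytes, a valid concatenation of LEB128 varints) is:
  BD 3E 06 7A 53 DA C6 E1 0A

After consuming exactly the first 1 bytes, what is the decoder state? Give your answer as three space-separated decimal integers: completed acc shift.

Answer: 0 61 7

Derivation:
byte[0]=0xBD cont=1 payload=0x3D: acc |= 61<<0 -> completed=0 acc=61 shift=7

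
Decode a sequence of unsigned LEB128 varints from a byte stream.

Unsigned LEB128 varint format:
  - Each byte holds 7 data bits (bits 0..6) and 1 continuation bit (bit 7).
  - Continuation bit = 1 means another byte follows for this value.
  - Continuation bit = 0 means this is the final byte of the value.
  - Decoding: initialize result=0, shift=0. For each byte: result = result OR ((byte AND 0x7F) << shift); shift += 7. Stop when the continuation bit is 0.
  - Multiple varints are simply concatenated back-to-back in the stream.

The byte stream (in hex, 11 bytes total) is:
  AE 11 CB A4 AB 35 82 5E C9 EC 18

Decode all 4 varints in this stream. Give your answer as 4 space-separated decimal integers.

Answer: 2222 111858251 12034 407113

Derivation:
  byte[0]=0xAE cont=1 payload=0x2E=46: acc |= 46<<0 -> acc=46 shift=7
  byte[1]=0x11 cont=0 payload=0x11=17: acc |= 17<<7 -> acc=2222 shift=14 [end]
Varint 1: bytes[0:2] = AE 11 -> value 2222 (2 byte(s))
  byte[2]=0xCB cont=1 payload=0x4B=75: acc |= 75<<0 -> acc=75 shift=7
  byte[3]=0xA4 cont=1 payload=0x24=36: acc |= 36<<7 -> acc=4683 shift=14
  byte[4]=0xAB cont=1 payload=0x2B=43: acc |= 43<<14 -> acc=709195 shift=21
  byte[5]=0x35 cont=0 payload=0x35=53: acc |= 53<<21 -> acc=111858251 shift=28 [end]
Varint 2: bytes[2:6] = CB A4 AB 35 -> value 111858251 (4 byte(s))
  byte[6]=0x82 cont=1 payload=0x02=2: acc |= 2<<0 -> acc=2 shift=7
  byte[7]=0x5E cont=0 payload=0x5E=94: acc |= 94<<7 -> acc=12034 shift=14 [end]
Varint 3: bytes[6:8] = 82 5E -> value 12034 (2 byte(s))
  byte[8]=0xC9 cont=1 payload=0x49=73: acc |= 73<<0 -> acc=73 shift=7
  byte[9]=0xEC cont=1 payload=0x6C=108: acc |= 108<<7 -> acc=13897 shift=14
  byte[10]=0x18 cont=0 payload=0x18=24: acc |= 24<<14 -> acc=407113 shift=21 [end]
Varint 4: bytes[8:11] = C9 EC 18 -> value 407113 (3 byte(s))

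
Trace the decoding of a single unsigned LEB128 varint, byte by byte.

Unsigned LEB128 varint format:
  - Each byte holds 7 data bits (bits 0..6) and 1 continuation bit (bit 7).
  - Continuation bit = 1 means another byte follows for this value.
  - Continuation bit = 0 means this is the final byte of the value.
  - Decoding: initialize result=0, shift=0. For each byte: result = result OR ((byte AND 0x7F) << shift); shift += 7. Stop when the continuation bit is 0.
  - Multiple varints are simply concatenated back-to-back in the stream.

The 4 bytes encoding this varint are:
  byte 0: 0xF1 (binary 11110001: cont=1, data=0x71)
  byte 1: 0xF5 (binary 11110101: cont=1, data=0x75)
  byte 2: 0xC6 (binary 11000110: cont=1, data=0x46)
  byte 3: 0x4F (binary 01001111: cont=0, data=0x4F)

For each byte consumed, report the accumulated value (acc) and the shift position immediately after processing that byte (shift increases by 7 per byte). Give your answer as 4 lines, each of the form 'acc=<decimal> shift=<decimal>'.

byte 0=0xF1: payload=0x71=113, contrib = 113<<0 = 113; acc -> 113, shift -> 7
byte 1=0xF5: payload=0x75=117, contrib = 117<<7 = 14976; acc -> 15089, shift -> 14
byte 2=0xC6: payload=0x46=70, contrib = 70<<14 = 1146880; acc -> 1161969, shift -> 21
byte 3=0x4F: payload=0x4F=79, contrib = 79<<21 = 165675008; acc -> 166836977, shift -> 28

Answer: acc=113 shift=7
acc=15089 shift=14
acc=1161969 shift=21
acc=166836977 shift=28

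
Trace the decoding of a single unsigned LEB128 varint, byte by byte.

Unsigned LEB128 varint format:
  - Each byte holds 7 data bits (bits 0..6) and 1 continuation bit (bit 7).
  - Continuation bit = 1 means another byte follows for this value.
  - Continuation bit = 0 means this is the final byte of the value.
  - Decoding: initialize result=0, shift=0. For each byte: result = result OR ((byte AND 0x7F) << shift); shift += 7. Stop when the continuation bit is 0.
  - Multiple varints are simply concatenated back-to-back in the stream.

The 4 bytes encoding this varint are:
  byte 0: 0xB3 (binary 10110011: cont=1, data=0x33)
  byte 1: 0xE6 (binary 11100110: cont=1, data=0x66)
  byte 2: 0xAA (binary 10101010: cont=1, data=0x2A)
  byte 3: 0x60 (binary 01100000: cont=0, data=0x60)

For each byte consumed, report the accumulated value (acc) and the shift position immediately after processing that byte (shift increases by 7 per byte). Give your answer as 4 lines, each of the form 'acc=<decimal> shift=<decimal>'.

Answer: acc=51 shift=7
acc=13107 shift=14
acc=701235 shift=21
acc=202027827 shift=28

Derivation:
byte 0=0xB3: payload=0x33=51, contrib = 51<<0 = 51; acc -> 51, shift -> 7
byte 1=0xE6: payload=0x66=102, contrib = 102<<7 = 13056; acc -> 13107, shift -> 14
byte 2=0xAA: payload=0x2A=42, contrib = 42<<14 = 688128; acc -> 701235, shift -> 21
byte 3=0x60: payload=0x60=96, contrib = 96<<21 = 201326592; acc -> 202027827, shift -> 28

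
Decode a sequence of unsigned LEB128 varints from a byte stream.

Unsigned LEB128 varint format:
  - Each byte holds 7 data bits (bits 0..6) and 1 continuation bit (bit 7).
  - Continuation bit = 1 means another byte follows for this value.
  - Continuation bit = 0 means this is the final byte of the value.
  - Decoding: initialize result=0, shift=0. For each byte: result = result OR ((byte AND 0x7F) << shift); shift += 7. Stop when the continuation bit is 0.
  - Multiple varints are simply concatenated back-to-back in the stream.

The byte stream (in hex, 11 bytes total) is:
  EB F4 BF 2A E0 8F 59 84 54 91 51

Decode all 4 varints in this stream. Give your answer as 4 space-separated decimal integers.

Answer: 89127531 1460192 10756 10385

Derivation:
  byte[0]=0xEB cont=1 payload=0x6B=107: acc |= 107<<0 -> acc=107 shift=7
  byte[1]=0xF4 cont=1 payload=0x74=116: acc |= 116<<7 -> acc=14955 shift=14
  byte[2]=0xBF cont=1 payload=0x3F=63: acc |= 63<<14 -> acc=1047147 shift=21
  byte[3]=0x2A cont=0 payload=0x2A=42: acc |= 42<<21 -> acc=89127531 shift=28 [end]
Varint 1: bytes[0:4] = EB F4 BF 2A -> value 89127531 (4 byte(s))
  byte[4]=0xE0 cont=1 payload=0x60=96: acc |= 96<<0 -> acc=96 shift=7
  byte[5]=0x8F cont=1 payload=0x0F=15: acc |= 15<<7 -> acc=2016 shift=14
  byte[6]=0x59 cont=0 payload=0x59=89: acc |= 89<<14 -> acc=1460192 shift=21 [end]
Varint 2: bytes[4:7] = E0 8F 59 -> value 1460192 (3 byte(s))
  byte[7]=0x84 cont=1 payload=0x04=4: acc |= 4<<0 -> acc=4 shift=7
  byte[8]=0x54 cont=0 payload=0x54=84: acc |= 84<<7 -> acc=10756 shift=14 [end]
Varint 3: bytes[7:9] = 84 54 -> value 10756 (2 byte(s))
  byte[9]=0x91 cont=1 payload=0x11=17: acc |= 17<<0 -> acc=17 shift=7
  byte[10]=0x51 cont=0 payload=0x51=81: acc |= 81<<7 -> acc=10385 shift=14 [end]
Varint 4: bytes[9:11] = 91 51 -> value 10385 (2 byte(s))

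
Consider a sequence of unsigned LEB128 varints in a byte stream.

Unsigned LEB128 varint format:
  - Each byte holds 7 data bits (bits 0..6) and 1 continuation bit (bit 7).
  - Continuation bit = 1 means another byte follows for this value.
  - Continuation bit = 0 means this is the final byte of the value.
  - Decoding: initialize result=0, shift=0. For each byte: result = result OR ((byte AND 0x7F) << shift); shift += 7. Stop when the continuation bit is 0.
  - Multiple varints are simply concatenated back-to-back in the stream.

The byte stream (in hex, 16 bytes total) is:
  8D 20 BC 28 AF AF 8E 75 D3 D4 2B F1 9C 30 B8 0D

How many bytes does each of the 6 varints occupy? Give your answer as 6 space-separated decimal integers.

  byte[0]=0x8D cont=1 payload=0x0D=13: acc |= 13<<0 -> acc=13 shift=7
  byte[1]=0x20 cont=0 payload=0x20=32: acc |= 32<<7 -> acc=4109 shift=14 [end]
Varint 1: bytes[0:2] = 8D 20 -> value 4109 (2 byte(s))
  byte[2]=0xBC cont=1 payload=0x3C=60: acc |= 60<<0 -> acc=60 shift=7
  byte[3]=0x28 cont=0 payload=0x28=40: acc |= 40<<7 -> acc=5180 shift=14 [end]
Varint 2: bytes[2:4] = BC 28 -> value 5180 (2 byte(s))
  byte[4]=0xAF cont=1 payload=0x2F=47: acc |= 47<<0 -> acc=47 shift=7
  byte[5]=0xAF cont=1 payload=0x2F=47: acc |= 47<<7 -> acc=6063 shift=14
  byte[6]=0x8E cont=1 payload=0x0E=14: acc |= 14<<14 -> acc=235439 shift=21
  byte[7]=0x75 cont=0 payload=0x75=117: acc |= 117<<21 -> acc=245602223 shift=28 [end]
Varint 3: bytes[4:8] = AF AF 8E 75 -> value 245602223 (4 byte(s))
  byte[8]=0xD3 cont=1 payload=0x53=83: acc |= 83<<0 -> acc=83 shift=7
  byte[9]=0xD4 cont=1 payload=0x54=84: acc |= 84<<7 -> acc=10835 shift=14
  byte[10]=0x2B cont=0 payload=0x2B=43: acc |= 43<<14 -> acc=715347 shift=21 [end]
Varint 4: bytes[8:11] = D3 D4 2B -> value 715347 (3 byte(s))
  byte[11]=0xF1 cont=1 payload=0x71=113: acc |= 113<<0 -> acc=113 shift=7
  byte[12]=0x9C cont=1 payload=0x1C=28: acc |= 28<<7 -> acc=3697 shift=14
  byte[13]=0x30 cont=0 payload=0x30=48: acc |= 48<<14 -> acc=790129 shift=21 [end]
Varint 5: bytes[11:14] = F1 9C 30 -> value 790129 (3 byte(s))
  byte[14]=0xB8 cont=1 payload=0x38=56: acc |= 56<<0 -> acc=56 shift=7
  byte[15]=0x0D cont=0 payload=0x0D=13: acc |= 13<<7 -> acc=1720 shift=14 [end]
Varint 6: bytes[14:16] = B8 0D -> value 1720 (2 byte(s))

Answer: 2 2 4 3 3 2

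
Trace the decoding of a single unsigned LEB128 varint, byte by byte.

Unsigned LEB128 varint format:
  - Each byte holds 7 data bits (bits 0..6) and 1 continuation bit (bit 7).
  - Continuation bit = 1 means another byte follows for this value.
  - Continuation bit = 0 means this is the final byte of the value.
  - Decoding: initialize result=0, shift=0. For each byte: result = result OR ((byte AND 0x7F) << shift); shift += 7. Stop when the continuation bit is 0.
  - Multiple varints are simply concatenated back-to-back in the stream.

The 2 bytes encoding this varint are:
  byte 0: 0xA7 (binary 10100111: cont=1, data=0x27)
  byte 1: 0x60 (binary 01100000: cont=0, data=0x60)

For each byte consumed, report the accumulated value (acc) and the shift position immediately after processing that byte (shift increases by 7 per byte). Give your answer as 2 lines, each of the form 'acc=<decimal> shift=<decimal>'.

Answer: acc=39 shift=7
acc=12327 shift=14

Derivation:
byte 0=0xA7: payload=0x27=39, contrib = 39<<0 = 39; acc -> 39, shift -> 7
byte 1=0x60: payload=0x60=96, contrib = 96<<7 = 12288; acc -> 12327, shift -> 14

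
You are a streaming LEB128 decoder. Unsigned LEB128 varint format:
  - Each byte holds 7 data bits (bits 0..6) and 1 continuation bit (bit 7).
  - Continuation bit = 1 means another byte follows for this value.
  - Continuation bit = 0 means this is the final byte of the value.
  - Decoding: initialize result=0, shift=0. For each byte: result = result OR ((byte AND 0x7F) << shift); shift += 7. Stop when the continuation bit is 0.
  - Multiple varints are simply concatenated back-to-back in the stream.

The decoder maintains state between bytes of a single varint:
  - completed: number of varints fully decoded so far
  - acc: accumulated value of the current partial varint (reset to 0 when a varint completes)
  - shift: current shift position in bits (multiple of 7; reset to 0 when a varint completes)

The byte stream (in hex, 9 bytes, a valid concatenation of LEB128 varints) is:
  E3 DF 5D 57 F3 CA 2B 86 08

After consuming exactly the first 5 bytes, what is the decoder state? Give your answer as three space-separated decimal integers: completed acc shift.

byte[0]=0xE3 cont=1 payload=0x63: acc |= 99<<0 -> completed=0 acc=99 shift=7
byte[1]=0xDF cont=1 payload=0x5F: acc |= 95<<7 -> completed=0 acc=12259 shift=14
byte[2]=0x5D cont=0 payload=0x5D: varint #1 complete (value=1535971); reset -> completed=1 acc=0 shift=0
byte[3]=0x57 cont=0 payload=0x57: varint #2 complete (value=87); reset -> completed=2 acc=0 shift=0
byte[4]=0xF3 cont=1 payload=0x73: acc |= 115<<0 -> completed=2 acc=115 shift=7

Answer: 2 115 7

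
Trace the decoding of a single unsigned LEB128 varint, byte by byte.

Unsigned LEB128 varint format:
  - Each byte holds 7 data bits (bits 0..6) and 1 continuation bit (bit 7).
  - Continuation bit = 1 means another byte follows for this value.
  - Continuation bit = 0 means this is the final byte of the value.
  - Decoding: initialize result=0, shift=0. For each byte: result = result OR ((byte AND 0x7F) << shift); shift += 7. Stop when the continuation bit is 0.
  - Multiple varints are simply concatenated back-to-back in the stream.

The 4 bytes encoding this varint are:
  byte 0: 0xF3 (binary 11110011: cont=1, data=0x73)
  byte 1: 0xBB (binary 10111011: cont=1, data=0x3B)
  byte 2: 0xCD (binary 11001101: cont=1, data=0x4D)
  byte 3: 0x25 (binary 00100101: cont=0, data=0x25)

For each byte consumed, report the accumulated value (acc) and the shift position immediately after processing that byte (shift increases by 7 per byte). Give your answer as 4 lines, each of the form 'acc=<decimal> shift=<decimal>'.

byte 0=0xF3: payload=0x73=115, contrib = 115<<0 = 115; acc -> 115, shift -> 7
byte 1=0xBB: payload=0x3B=59, contrib = 59<<7 = 7552; acc -> 7667, shift -> 14
byte 2=0xCD: payload=0x4D=77, contrib = 77<<14 = 1261568; acc -> 1269235, shift -> 21
byte 3=0x25: payload=0x25=37, contrib = 37<<21 = 77594624; acc -> 78863859, shift -> 28

Answer: acc=115 shift=7
acc=7667 shift=14
acc=1269235 shift=21
acc=78863859 shift=28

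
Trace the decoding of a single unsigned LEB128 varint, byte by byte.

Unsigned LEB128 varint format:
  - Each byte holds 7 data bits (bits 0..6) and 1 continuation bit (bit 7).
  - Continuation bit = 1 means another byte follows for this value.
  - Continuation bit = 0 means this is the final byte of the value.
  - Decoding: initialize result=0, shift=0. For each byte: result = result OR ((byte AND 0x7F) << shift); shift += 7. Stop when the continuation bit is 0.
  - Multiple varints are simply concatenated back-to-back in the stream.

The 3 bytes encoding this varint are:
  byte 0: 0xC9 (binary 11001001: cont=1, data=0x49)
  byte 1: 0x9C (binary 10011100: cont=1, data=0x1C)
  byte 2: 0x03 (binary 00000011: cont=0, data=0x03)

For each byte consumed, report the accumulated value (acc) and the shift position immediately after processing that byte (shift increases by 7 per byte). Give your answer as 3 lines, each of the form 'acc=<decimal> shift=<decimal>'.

Answer: acc=73 shift=7
acc=3657 shift=14
acc=52809 shift=21

Derivation:
byte 0=0xC9: payload=0x49=73, contrib = 73<<0 = 73; acc -> 73, shift -> 7
byte 1=0x9C: payload=0x1C=28, contrib = 28<<7 = 3584; acc -> 3657, shift -> 14
byte 2=0x03: payload=0x03=3, contrib = 3<<14 = 49152; acc -> 52809, shift -> 21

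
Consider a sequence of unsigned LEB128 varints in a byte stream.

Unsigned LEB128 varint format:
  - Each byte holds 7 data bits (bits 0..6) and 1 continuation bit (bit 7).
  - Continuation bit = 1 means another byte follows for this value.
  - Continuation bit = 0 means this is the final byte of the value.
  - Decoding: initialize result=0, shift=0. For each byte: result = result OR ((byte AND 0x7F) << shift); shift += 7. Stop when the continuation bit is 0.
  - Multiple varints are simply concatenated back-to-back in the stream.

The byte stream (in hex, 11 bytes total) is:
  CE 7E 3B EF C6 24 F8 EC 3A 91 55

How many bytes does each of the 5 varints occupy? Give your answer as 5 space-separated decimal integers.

Answer: 2 1 3 3 2

Derivation:
  byte[0]=0xCE cont=1 payload=0x4E=78: acc |= 78<<0 -> acc=78 shift=7
  byte[1]=0x7E cont=0 payload=0x7E=126: acc |= 126<<7 -> acc=16206 shift=14 [end]
Varint 1: bytes[0:2] = CE 7E -> value 16206 (2 byte(s))
  byte[2]=0x3B cont=0 payload=0x3B=59: acc |= 59<<0 -> acc=59 shift=7 [end]
Varint 2: bytes[2:3] = 3B -> value 59 (1 byte(s))
  byte[3]=0xEF cont=1 payload=0x6F=111: acc |= 111<<0 -> acc=111 shift=7
  byte[4]=0xC6 cont=1 payload=0x46=70: acc |= 70<<7 -> acc=9071 shift=14
  byte[5]=0x24 cont=0 payload=0x24=36: acc |= 36<<14 -> acc=598895 shift=21 [end]
Varint 3: bytes[3:6] = EF C6 24 -> value 598895 (3 byte(s))
  byte[6]=0xF8 cont=1 payload=0x78=120: acc |= 120<<0 -> acc=120 shift=7
  byte[7]=0xEC cont=1 payload=0x6C=108: acc |= 108<<7 -> acc=13944 shift=14
  byte[8]=0x3A cont=0 payload=0x3A=58: acc |= 58<<14 -> acc=964216 shift=21 [end]
Varint 4: bytes[6:9] = F8 EC 3A -> value 964216 (3 byte(s))
  byte[9]=0x91 cont=1 payload=0x11=17: acc |= 17<<0 -> acc=17 shift=7
  byte[10]=0x55 cont=0 payload=0x55=85: acc |= 85<<7 -> acc=10897 shift=14 [end]
Varint 5: bytes[9:11] = 91 55 -> value 10897 (2 byte(s))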